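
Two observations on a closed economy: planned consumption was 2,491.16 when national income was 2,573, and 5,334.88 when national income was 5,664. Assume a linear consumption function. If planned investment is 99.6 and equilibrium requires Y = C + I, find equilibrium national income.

Y = 2795

MPC = (5334.88 − 2491.16)/(5664 − 2573) = 2843.72/3091 = 0.92
a = 2491.16 − 0.92(2573) = 124
Equilibrium: Y = 124 + 0.92Y + 99.6
0.08Y = 223.6, so Y = 223.6/0.08 = 2795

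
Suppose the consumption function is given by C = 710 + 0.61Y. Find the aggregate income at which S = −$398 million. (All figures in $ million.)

S = Y − C = -710 + 0.39Y
-710 + 0.39Y = -398, so 0.39Y = 312 and Y = 800

Y = 800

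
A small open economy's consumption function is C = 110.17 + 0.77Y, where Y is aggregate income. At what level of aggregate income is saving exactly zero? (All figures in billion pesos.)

At break-even, C = Y: 110.17 + 0.77Y = Y
0.23Y = 110.17, so Y = 110.17/0.23 = 479

Y = 479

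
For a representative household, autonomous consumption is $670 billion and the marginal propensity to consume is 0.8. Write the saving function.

S = Y − C = Y − (670 + 0.8Y) = -670 + (1 − 0.8)Y

S = -670 + 0.2Y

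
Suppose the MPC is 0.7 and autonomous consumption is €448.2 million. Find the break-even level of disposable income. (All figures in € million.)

Y = 1494

At break-even, C = Y: 448.2 + 0.7Y = Y
0.3Y = 448.2, so Y = 448.2/0.3 = 1494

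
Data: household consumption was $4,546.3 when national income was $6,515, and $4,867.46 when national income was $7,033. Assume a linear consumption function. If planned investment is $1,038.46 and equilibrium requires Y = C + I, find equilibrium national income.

Y = 4067

MPC = (4867.46 − 4546.3)/(7033 − 6515) = 321.16/518 = 0.62
a = 4546.3 − 0.62(6515) = 507
Equilibrium: Y = 507 + 0.62Y + 1038.46
0.38Y = 1545.46, so Y = 1545.46/0.38 = 4067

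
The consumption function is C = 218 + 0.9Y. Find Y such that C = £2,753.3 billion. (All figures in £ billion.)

Y = 2817

218 + 0.9Y = 2753.3
0.9Y = 2535.3, so Y = 2535.3/0.9 = 2817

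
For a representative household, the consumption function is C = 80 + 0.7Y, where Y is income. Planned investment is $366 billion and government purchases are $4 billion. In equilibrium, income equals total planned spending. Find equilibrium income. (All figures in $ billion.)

Y = C + I + G = 80 + 0.7Y + 366 + 4
Y − 0.7Y = 450
0.3Y = 450, so Y = 450/0.3 = 1500

Y = 1500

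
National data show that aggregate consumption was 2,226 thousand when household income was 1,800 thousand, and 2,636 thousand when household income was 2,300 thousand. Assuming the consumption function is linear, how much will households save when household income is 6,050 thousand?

MPC = (2636 − 2226)/(2300 − 1800) = 410/500 = 0.82
a = 2226 − 0.82(1800) = 2226 − 1476 = 750
C = 750 + 0.82(6050) = 5711
S = 6050 − 5711 = 339

S = 339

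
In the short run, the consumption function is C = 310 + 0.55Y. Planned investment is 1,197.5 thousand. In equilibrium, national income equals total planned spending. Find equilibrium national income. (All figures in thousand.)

Y = C + I = 310 + 0.55Y + 1197.5
Y − 0.55Y = 1507.5
0.45Y = 1507.5, so Y = 1507.5/0.45 = 3350

Y = 3350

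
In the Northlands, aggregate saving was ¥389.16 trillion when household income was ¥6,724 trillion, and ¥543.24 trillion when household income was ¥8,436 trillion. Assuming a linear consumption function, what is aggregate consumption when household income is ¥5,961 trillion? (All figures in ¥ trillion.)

C = 5640.51

MPS = ΔS/ΔY = (543.24 − 389.16)/(8436 − 6724) = 154.08/1712 = 0.09
MPC = 1 − MPS = 0.91
Autonomous saving = 389.16 − 0.09(6724) = -216, so a = 216
C = 216 + 0.91(5961) = 216 + 5424.51 = 5640.51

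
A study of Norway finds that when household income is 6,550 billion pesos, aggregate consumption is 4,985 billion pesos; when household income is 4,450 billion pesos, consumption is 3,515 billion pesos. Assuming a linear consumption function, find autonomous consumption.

MPC = ΔC/ΔY = (4985 − 3515)/(6550 − 4450) = 1470/2100 = 0.7
a = C − MPC·Y = 3515 − 0.7(4450) = 3515 − 3115 = 400

a = 400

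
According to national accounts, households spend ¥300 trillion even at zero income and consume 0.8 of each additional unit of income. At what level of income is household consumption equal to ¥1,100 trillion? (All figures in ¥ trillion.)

300 + 0.8Y = 1100
0.8Y = 800, so Y = 800/0.8 = 1000

Y = 1000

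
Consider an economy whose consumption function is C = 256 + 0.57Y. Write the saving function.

S = -256 + 0.43Y

S = Y − C = Y − (256 + 0.57Y) = -256 + (1 − 0.57)Y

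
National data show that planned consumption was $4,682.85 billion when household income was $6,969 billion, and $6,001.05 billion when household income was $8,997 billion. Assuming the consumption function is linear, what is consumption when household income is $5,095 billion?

C = 3464.75

MPC = (6001.05 − 4682.85)/(8997 − 6969) = 1318.2/2028 = 0.65
a = 4682.85 − 0.65(6969) = 4682.85 − 4529.85 = 153
C = 153 + 0.65(5095) = 153 + 3311.75 = 3464.75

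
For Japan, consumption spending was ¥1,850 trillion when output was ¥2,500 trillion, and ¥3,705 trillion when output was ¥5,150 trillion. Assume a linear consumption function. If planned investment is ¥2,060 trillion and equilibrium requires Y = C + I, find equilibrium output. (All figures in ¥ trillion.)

Y = 7200

MPC = (3705 − 1850)/(5150 − 2500) = 1855/2650 = 0.7
a = 1850 − 0.7(2500) = 100
Equilibrium: Y = 100 + 0.7Y + 2060
0.3Y = 2160, so Y = 2160/0.3 = 7200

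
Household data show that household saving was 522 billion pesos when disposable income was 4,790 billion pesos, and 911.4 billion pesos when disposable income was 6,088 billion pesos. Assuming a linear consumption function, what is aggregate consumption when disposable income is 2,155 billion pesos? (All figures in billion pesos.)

MPS = ΔS/ΔY = (911.4 − 522)/(6088 − 4790) = 389.4/1298 = 0.3
MPC = 1 − MPS = 0.7
Autonomous saving = 522 − 0.3(4790) = -915, so a = 915
C = 915 + 0.7(2155) = 915 + 1508.5 = 2423.5

C = 2423.5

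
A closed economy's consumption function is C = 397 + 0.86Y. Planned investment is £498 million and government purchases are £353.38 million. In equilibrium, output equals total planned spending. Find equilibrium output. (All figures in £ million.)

Y = C + I + G = 397 + 0.86Y + 498 + 353.38
Y − 0.86Y = 1248.38
0.14Y = 1248.38, so Y = 1248.38/0.14 = 8917

Y = 8917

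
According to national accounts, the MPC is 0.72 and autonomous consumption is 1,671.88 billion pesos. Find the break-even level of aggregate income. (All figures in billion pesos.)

At break-even, C = Y: 1671.88 + 0.72Y = Y
0.28Y = 1671.88, so Y = 1671.88/0.28 = 5971

Y = 5971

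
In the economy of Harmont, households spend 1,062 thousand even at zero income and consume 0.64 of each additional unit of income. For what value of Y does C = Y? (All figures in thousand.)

At break-even, C = Y: 1062 + 0.64Y = Y
0.36Y = 1062, so Y = 1062/0.36 = 2950

Y = 2950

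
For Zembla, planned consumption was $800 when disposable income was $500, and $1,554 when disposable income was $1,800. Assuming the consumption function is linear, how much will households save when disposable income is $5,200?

MPC = (1554 − 800)/(1800 − 500) = 754/1300 = 0.58
a = 800 − 0.58(500) = 800 − 290 = 510
C = 510 + 0.58(5200) = 3526
S = 5200 − 3526 = 1674

S = 1674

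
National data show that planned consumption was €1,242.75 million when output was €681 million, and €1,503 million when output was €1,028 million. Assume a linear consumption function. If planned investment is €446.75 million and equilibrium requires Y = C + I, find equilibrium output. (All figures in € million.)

MPC = (1503 − 1242.75)/(1028 − 681) = 260.25/347 = 0.75
a = 1242.75 − 0.75(681) = 732
Equilibrium: Y = 732 + 0.75Y + 446.75
0.25Y = 1178.75, so Y = 1178.75/0.25 = 4715

Y = 4715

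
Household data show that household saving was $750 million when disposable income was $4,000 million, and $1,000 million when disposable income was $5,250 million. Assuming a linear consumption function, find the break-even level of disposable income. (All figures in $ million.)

MPS = ΔS/ΔY = (1000 − 750)/(5250 − 4000) = 250/1250 = 0.2
MPC = 1 − MPS = 0.8
From S(4000) = 750: −a + 0.2(4000) = 750, so a = 800 − 750 = 50
Break-even (S = 0): Y = a/MPS = 50/0.2 = 250

Y = 250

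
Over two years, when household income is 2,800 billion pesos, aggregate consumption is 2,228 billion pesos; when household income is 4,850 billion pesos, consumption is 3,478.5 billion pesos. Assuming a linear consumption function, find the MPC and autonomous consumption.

MPC = 0.61; a = 520

MPC = ΔC/ΔY = (3478.5 − 2228)/(4850 − 2800) = 1250.5/2050 = 0.61
a = C − MPC·Y = 2228 − 0.61(2800) = 2228 − 1708 = 520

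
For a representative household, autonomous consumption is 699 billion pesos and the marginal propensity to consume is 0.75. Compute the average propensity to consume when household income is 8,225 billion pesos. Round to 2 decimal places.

APC = 0.83

C = 699 + 0.75(8225) = 6867.75
APC = C/Y = 6867.75/8225 = 0.83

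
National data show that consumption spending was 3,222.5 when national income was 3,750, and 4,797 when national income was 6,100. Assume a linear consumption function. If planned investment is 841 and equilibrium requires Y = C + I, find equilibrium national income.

Y = 4700

MPC = (4797 − 3222.5)/(6100 − 3750) = 1574.5/2350 = 0.67
a = 3222.5 − 0.67(3750) = 710
Equilibrium: Y = 710 + 0.67Y + 841
0.33Y = 1551, so Y = 1551/0.33 = 4700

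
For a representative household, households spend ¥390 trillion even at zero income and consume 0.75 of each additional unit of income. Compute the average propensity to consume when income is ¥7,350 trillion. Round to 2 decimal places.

APC = 0.80

C = 390 + 0.75(7350) = 5902.5
APC = C/Y = 5902.5/7350 = 0.80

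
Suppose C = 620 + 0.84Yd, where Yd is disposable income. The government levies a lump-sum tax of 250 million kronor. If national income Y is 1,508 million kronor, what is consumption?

Yd = Y − T = 1508 − 250 = 1258
C = 620 + 0.84(1258) = 620 + 1056.72 = 1676.72

C = 1676.72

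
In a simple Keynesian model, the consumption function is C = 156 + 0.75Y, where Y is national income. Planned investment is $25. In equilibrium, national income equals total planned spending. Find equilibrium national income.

Y = C + I = 156 + 0.75Y + 25
Y − 0.75Y = 181
0.25Y = 181, so Y = 181/0.25 = 724

Y = 724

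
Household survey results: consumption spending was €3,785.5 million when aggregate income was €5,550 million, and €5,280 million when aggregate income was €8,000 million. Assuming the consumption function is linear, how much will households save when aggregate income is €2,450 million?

S = 555.5

MPC = (5280 − 3785.5)/(8000 − 5550) = 1494.5/2450 = 0.61
a = 3785.5 − 0.61(5550) = 3785.5 − 3385.5 = 400
C = 400 + 0.61(2450) = 1894.5
S = 2450 − 1894.5 = 555.5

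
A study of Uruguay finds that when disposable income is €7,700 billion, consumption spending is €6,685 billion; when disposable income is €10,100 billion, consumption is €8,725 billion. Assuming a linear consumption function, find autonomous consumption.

a = 140

MPC = ΔC/ΔY = (8725 − 6685)/(10100 − 7700) = 2040/2400 = 0.85
a = C − MPC·Y = 6685 − 0.85(7700) = 6685 − 6545 = 140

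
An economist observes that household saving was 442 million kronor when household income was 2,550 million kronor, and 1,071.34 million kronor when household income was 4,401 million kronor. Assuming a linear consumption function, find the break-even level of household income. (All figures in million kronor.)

MPS = ΔS/ΔY = (1071.34 − 442)/(4401 − 2550) = 629.34/1851 = 0.34
MPC = 1 − MPS = 0.66
From S(2550) = 442: −a + 0.34(2550) = 442, so a = 867 − 442 = 425
Break-even (S = 0): Y = a/MPS = 425/0.34 = 1250

Y = 1250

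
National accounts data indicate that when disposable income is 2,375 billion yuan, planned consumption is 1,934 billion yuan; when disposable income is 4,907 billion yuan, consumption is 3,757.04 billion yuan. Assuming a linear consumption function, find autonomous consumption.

MPC = ΔC/ΔY = (3757.04 − 1934)/(4907 − 2375) = 1823.04/2532 = 0.72
a = C − MPC·Y = 1934 − 0.72(2375) = 1934 − 1710 = 224

a = 224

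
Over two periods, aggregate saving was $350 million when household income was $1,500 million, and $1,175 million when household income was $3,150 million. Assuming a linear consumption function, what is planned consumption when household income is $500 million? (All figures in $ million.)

C = 650

MPS = ΔS/ΔY = (1175 − 350)/(3150 − 1500) = 825/1650 = 0.5
MPC = 1 − MPS = 0.5
Autonomous saving = 350 − 0.5(1500) = -400, so a = 400
C = 400 + 0.5(500) = 400 + 250 = 650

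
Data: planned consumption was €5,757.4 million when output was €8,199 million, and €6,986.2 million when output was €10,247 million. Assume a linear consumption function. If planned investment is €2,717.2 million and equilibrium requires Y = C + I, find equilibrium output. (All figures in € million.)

MPC = (6986.2 − 5757.4)/(10247 − 8199) = 1228.8/2048 = 0.6
a = 5757.4 − 0.6(8199) = 838
Equilibrium: Y = 838 + 0.6Y + 2717.2
0.4Y = 3555.2, so Y = 3555.2/0.4 = 8888

Y = 8888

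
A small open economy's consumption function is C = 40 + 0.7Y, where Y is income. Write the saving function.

S = -40 + 0.3Y

S = Y − C = Y − (40 + 0.7Y) = -40 + (1 − 0.7)Y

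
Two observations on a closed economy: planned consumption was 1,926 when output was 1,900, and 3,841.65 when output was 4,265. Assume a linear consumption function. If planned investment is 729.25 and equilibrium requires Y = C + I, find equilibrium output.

MPC = (3841.65 − 1926)/(4265 − 1900) = 1915.65/2365 = 0.81
a = 1926 − 0.81(1900) = 387
Equilibrium: Y = 387 + 0.81Y + 729.25
0.19Y = 1116.25, so Y = 1116.25/0.19 = 5875

Y = 5875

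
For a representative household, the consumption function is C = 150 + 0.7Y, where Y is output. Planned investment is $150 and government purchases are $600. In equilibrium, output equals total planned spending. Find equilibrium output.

Y = C + I + G = 150 + 0.7Y + 150 + 600
Y − 0.7Y = 900
0.3Y = 900, so Y = 900/0.3 = 3000

Y = 3000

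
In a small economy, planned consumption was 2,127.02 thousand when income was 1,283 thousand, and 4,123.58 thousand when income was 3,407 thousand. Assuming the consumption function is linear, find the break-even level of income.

MPC = (4123.58 − 2127.02)/(3407 − 1283) = 1996.56/2124 = 0.94
a = 2127.02 − 0.94(1283) = 2127.02 − 1206.02 = 921
Break-even: Y = a/(1−MPC) = 921/0.06 = 15350

Y = 15350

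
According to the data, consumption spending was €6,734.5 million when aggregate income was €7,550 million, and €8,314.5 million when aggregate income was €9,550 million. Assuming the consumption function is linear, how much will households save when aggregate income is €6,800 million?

S = 658

MPC = (8314.5 − 6734.5)/(9550 − 7550) = 1580/2000 = 0.79
a = 6734.5 − 0.79(7550) = 6734.5 − 5964.5 = 770
C = 770 + 0.79(6800) = 6142
S = 6800 − 6142 = 658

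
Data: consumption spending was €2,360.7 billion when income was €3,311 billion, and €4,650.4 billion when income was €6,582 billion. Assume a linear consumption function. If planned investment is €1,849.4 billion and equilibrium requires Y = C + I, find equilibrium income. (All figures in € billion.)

MPC = (4650.4 − 2360.7)/(6582 − 3311) = 2289.7/3271 = 0.7
a = 2360.7 − 0.7(3311) = 43
Equilibrium: Y = 43 + 0.7Y + 1849.4
0.3Y = 1892.4, so Y = 1892.4/0.3 = 6308

Y = 6308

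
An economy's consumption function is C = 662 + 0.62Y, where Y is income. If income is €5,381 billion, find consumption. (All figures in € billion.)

C = 662 + 0.62(5381) = 662 + 3336.22 = 3998.22

C = 3998.22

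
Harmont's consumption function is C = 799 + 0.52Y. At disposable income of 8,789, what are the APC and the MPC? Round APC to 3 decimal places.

MPC = 0.52 (the slope of the consumption function)
C = 799 + 0.52(8789) = 5369.28, so APC = 5369.28/8789 = 0.611

APC = 0.611; MPC = 0.52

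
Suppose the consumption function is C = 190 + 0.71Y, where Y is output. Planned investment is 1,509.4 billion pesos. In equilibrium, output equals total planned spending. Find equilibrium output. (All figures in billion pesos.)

Y = C + I = 190 + 0.71Y + 1509.4
Y − 0.71Y = 1699.4
0.29Y = 1699.4, so Y = 1699.4/0.29 = 5860

Y = 5860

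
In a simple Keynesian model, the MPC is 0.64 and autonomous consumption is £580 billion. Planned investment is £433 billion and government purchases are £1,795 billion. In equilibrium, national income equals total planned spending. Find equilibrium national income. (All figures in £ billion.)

Y = C + I + G = 580 + 0.64Y + 433 + 1795
Y − 0.64Y = 2808
0.36Y = 2808, so Y = 2808/0.36 = 7800

Y = 7800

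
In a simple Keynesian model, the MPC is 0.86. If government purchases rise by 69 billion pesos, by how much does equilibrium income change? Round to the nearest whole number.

ΔY ≈ 493

The multiplier is 1/(1 − MPC) = 1/0.14.
ΔY = 69/0.14 = 492.86 ≈ 493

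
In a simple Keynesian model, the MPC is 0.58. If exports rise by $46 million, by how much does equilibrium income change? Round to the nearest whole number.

The multiplier is 1/(1 − MPC) = 1/0.42.
ΔY = 46/0.42 = 109.52 ≈ 110

ΔY ≈ 110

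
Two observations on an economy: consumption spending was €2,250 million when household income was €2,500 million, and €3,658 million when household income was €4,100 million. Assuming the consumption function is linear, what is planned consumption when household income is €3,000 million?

MPC = (3658 − 2250)/(4100 − 2500) = 1408/1600 = 0.88
a = 2250 − 0.88(2500) = 2250 − 2200 = 50
C = 50 + 0.88(3000) = 50 + 2640 = 2690

C = 2690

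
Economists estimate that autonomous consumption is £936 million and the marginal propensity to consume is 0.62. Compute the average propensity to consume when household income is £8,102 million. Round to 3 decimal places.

APC = 0.736

C = 936 + 0.62(8102) = 5959.24
APC = C/Y = 5959.24/8102 = 0.736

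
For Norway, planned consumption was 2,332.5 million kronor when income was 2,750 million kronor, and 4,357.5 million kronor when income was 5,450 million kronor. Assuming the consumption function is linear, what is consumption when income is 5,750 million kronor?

MPC = (4357.5 − 2332.5)/(5450 − 2750) = 2025/2700 = 0.75
a = 2332.5 − 0.75(2750) = 2332.5 − 2062.5 = 270
C = 270 + 0.75(5750) = 270 + 4312.5 = 4582.5

C = 4582.5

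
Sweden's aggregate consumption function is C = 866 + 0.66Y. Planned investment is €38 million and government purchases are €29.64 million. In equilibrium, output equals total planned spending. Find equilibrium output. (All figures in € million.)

Y = C + I + G = 866 + 0.66Y + 38 + 29.64
Y − 0.66Y = 933.64
0.34Y = 933.64, so Y = 933.64/0.34 = 2746

Y = 2746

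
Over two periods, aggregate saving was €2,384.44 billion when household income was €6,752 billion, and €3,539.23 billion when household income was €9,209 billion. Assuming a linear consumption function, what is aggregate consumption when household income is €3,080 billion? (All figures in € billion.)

C = 2421.4

MPS = ΔS/ΔY = (3539.23 − 2384.44)/(9209 − 6752) = 1154.79/2457 = 0.47
MPC = 1 − MPS = 0.53
Autonomous saving = 2384.44 − 0.47(6752) = -789, so a = 789
C = 789 + 0.53(3080) = 789 + 1632.4 = 2421.4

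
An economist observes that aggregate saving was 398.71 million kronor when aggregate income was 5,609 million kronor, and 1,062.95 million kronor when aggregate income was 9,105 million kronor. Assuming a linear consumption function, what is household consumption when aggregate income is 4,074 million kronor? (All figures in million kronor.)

MPS = ΔS/ΔY = (1062.95 − 398.71)/(9105 − 5609) = 664.24/3496 = 0.19
MPC = 1 − MPS = 0.81
Autonomous saving = 398.71 − 0.19(5609) = -667, so a = 667
C = 667 + 0.81(4074) = 667 + 3299.94 = 3966.94

C = 3966.94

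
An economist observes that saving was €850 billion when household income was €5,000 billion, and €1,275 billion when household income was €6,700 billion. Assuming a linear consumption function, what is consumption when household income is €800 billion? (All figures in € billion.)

C = 1000

MPS = ΔS/ΔY = (1275 − 850)/(6700 − 5000) = 425/1700 = 0.25
MPC = 1 − MPS = 0.75
Autonomous saving = 850 − 0.25(5000) = -400, so a = 400
C = 400 + 0.75(800) = 400 + 600 = 1000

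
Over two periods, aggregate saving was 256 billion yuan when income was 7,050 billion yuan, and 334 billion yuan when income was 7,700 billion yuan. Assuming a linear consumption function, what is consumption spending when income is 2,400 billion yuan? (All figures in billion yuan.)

MPS = ΔS/ΔY = (334 − 256)/(7700 − 7050) = 78/650 = 0.12
MPC = 1 − MPS = 0.88
Autonomous saving = 256 − 0.12(7050) = -590, so a = 590
C = 590 + 0.88(2400) = 590 + 2112 = 2702

C = 2702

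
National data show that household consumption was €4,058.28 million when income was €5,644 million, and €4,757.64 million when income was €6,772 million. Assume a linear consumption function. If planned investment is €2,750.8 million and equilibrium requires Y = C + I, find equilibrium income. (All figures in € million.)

Y = 8710

MPC = (4757.64 − 4058.28)/(6772 − 5644) = 699.36/1128 = 0.62
a = 4058.28 − 0.62(5644) = 559
Equilibrium: Y = 559 + 0.62Y + 2750.8
0.38Y = 3309.8, so Y = 3309.8/0.38 = 8710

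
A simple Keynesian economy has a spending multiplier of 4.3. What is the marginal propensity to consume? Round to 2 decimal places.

MPC = 0.77

k = 1/(1 − MPC), so 1 − MPC = 1/k = 1/4.3 = 0.2326
MPC = 1 − 0.2326 = 0.77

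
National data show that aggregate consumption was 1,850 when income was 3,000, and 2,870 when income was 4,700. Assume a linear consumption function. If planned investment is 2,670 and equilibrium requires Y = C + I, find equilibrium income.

Y = 6800

MPC = (2870 − 1850)/(4700 − 3000) = 1020/1700 = 0.6
a = 1850 − 0.6(3000) = 50
Equilibrium: Y = 50 + 0.6Y + 2670
0.4Y = 2720, so Y = 2720/0.4 = 6800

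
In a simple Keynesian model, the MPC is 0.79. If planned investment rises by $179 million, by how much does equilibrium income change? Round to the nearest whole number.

ΔY ≈ 852

The multiplier is 1/(1 − MPC) = 1/0.21.
ΔY = 179/0.21 = 852.38 ≈ 852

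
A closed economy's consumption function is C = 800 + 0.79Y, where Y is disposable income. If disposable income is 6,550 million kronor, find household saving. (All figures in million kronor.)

S = 575.5

C = 800 + 0.79(6550) = 800 + 5174.5 = 5974.5
S = Y − C = 6550 − 5974.5 = 575.5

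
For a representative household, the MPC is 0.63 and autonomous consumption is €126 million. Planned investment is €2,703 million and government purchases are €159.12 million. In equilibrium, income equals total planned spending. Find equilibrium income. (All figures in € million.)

Y = C + I + G = 126 + 0.63Y + 2703 + 159.12
Y − 0.63Y = 2988.12
0.37Y = 2988.12, so Y = 2988.12/0.37 = 8076

Y = 8076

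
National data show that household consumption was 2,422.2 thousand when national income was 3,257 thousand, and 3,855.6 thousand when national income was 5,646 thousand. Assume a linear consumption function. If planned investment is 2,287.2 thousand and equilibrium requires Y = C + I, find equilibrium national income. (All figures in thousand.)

MPC = (3855.6 − 2422.2)/(5646 − 3257) = 1433.4/2389 = 0.6
a = 2422.2 − 0.6(3257) = 468
Equilibrium: Y = 468 + 0.6Y + 2287.2
0.4Y = 2755.2, so Y = 2755.2/0.4 = 6888

Y = 6888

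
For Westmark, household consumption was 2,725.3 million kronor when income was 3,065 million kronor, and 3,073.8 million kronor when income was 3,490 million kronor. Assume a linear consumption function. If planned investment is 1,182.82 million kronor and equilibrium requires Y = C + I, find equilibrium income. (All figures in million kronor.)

MPC = (3073.8 − 2725.3)/(3490 − 3065) = 348.5/425 = 0.82
a = 2725.3 − 0.82(3065) = 212
Equilibrium: Y = 212 + 0.82Y + 1182.82
0.18Y = 1394.82, so Y = 1394.82/0.18 = 7749

Y = 7749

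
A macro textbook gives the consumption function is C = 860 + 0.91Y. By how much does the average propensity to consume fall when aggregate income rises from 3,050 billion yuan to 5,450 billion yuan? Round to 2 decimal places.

ΔAPC = 0.12

At Y = 3050: C = 860 + 0.91(3050) = 3635.5, APC = 3635.5/3050 = 1.192
At Y = 5450: C = 5819.5, APC = 5819.5/5450 = 1.068
Fall in APC = 1.192 − 1.068 = 0.124 ≈ 0.12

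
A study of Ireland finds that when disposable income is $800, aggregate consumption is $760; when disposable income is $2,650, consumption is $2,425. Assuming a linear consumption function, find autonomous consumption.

MPC = ΔC/ΔY = (2425 − 760)/(2650 − 800) = 1665/1850 = 0.9
a = C − MPC·Y = 760 − 0.9(800) = 760 − 720 = 40

a = 40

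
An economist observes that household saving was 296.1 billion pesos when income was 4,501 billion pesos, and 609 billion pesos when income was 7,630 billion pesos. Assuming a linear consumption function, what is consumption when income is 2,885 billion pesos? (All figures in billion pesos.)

C = 2750.5

MPS = ΔS/ΔY = (609 − 296.1)/(7630 − 4501) = 312.9/3129 = 0.1
MPC = 1 − MPS = 0.9
Autonomous saving = 296.1 − 0.1(4501) = -154, so a = 154
C = 154 + 0.9(2885) = 154 + 2596.5 = 2750.5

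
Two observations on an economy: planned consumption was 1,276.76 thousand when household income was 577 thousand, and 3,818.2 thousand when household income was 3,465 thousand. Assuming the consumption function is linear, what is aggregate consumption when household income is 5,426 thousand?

MPC = (3818.2 − 1276.76)/(3465 − 577) = 2541.44/2888 = 0.88
a = 1276.76 − 0.88(577) = 1276.76 − 507.76 = 769
C = 769 + 0.88(5426) = 769 + 4774.88 = 5543.88

C = 5543.88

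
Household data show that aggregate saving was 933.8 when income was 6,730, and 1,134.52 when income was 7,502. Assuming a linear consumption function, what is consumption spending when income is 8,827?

MPS = ΔS/ΔY = (1134.52 − 933.8)/(7502 − 6730) = 200.72/772 = 0.26
MPC = 1 − MPS = 0.74
Autonomous saving = 933.8 − 0.26(6730) = -816, so a = 816
C = 816 + 0.74(8827) = 816 + 6531.98 = 7347.98

C = 7347.98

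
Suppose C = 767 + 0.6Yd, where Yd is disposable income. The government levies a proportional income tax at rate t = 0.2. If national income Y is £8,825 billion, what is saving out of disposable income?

S = 2057

Yd = (1 − 0.2)(8825) = 0.8(8825) = 7060
C = 767 + 0.6(7060) = 767 + 4236 = 5003
S = Yd − C = 7060 − 5003 = 2057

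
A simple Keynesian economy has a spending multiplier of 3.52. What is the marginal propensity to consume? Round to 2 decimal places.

MPC = 0.72

k = 1/(1 − MPC), so 1 − MPC = 1/k = 1/3.52 = 0.2841
MPC = 1 − 0.2841 = 0.72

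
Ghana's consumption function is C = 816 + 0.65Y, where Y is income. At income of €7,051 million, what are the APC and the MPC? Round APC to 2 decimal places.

APC = 0.77; MPC = 0.65

MPC = 0.65 (the slope of the consumption function)
C = 816 + 0.65(7051) = 5399.15, so APC = 5399.15/7051 = 0.77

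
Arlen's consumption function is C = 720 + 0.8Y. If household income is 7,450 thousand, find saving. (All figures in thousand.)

C = 720 + 0.8(7450) = 720 + 5960 = 6680
S = Y − C = 7450 − 6680 = 770

S = 770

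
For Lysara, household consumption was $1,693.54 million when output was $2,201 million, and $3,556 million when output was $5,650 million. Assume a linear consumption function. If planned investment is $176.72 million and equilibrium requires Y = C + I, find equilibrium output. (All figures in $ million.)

Y = 1482

MPC = (3556 − 1693.54)/(5650 − 2201) = 1862.46/3449 = 0.54
a = 1693.54 − 0.54(2201) = 505
Equilibrium: Y = 505 + 0.54Y + 176.72
0.46Y = 681.72, so Y = 681.72/0.46 = 1482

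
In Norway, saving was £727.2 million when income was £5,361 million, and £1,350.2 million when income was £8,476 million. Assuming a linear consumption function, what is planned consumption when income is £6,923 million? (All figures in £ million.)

MPS = ΔS/ΔY = (1350.2 − 727.2)/(8476 − 5361) = 623/3115 = 0.2
MPC = 1 − MPS = 0.8
Autonomous saving = 727.2 − 0.2(5361) = -345, so a = 345
C = 345 + 0.8(6923) = 345 + 5538.4 = 5883.4

C = 5883.4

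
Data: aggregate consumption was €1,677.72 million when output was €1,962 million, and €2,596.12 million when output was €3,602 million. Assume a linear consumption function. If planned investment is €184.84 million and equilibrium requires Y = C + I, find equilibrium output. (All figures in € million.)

MPC = (2596.12 − 1677.72)/(3602 − 1962) = 918.4/1640 = 0.56
a = 1677.72 − 0.56(1962) = 579
Equilibrium: Y = 579 + 0.56Y + 184.84
0.44Y = 763.84, so Y = 763.84/0.44 = 1736

Y = 1736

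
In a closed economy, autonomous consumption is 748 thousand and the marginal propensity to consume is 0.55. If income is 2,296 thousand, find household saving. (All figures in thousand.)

S = 285.2

C = 748 + 0.55(2296) = 748 + 1262.8 = 2010.8
S = Y − C = 2296 − 2010.8 = 285.2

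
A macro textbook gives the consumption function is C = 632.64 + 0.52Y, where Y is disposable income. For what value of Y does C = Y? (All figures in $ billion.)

Y = 1318

At break-even, C = Y: 632.64 + 0.52Y = Y
0.48Y = 632.64, so Y = 632.64/0.48 = 1318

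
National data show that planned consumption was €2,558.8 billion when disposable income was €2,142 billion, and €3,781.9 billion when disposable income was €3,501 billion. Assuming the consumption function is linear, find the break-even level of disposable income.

Y = 6310

MPC = (3781.9 − 2558.8)/(3501 − 2142) = 1223.1/1359 = 0.9
a = 2558.8 − 0.9(2142) = 2558.8 − 1927.8 = 631
Break-even: Y = a/(1−MPC) = 631/0.1 = 6310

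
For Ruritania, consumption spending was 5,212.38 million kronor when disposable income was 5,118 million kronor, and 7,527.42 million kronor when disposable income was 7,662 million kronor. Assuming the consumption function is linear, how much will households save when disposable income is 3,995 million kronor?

MPC = (7527.42 − 5212.38)/(7662 − 5118) = 2315.04/2544 = 0.91
a = 5212.38 − 0.91(5118) = 5212.38 − 4657.38 = 555
C = 555 + 0.91(3995) = 4190.45
S = 3995 − 4190.45 = -195.45

S = -195.45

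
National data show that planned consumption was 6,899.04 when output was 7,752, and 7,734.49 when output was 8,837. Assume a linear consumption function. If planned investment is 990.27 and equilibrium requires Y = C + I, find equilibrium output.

MPC = (7734.49 − 6899.04)/(8837 − 7752) = 835.45/1085 = 0.77
a = 6899.04 − 0.77(7752) = 930
Equilibrium: Y = 930 + 0.77Y + 990.27
0.23Y = 1920.27, so Y = 1920.27/0.23 = 8349

Y = 8349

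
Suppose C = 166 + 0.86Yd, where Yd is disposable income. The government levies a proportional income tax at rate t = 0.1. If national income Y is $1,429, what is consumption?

Yd = (1 − 0.1)(1429) = 0.9(1429) = 1286.1
C = 166 + 0.86(1286.1) = 166 + 1106.046 = 1272.046

C = 1272.046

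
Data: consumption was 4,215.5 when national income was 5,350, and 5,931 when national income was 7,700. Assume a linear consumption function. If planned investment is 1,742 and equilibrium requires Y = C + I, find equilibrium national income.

Y = 7600

MPC = (5931 − 4215.5)/(7700 − 5350) = 1715.5/2350 = 0.73
a = 4215.5 − 0.73(5350) = 310
Equilibrium: Y = 310 + 0.73Y + 1742
0.27Y = 2052, so Y = 2052/0.27 = 7600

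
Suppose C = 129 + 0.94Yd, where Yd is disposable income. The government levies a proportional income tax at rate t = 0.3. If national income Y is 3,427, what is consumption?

C = 2383.966

Yd = (1 − 0.3)(3427) = 0.7(3427) = 2398.9
C = 129 + 0.94(2398.9) = 129 + 2254.966 = 2383.966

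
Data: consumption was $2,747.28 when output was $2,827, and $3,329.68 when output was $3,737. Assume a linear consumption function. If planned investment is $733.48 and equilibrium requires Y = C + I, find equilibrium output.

MPC = (3329.68 − 2747.28)/(3737 − 2827) = 582.4/910 = 0.64
a = 2747.28 − 0.64(2827) = 938
Equilibrium: Y = 938 + 0.64Y + 733.48
0.36Y = 1671.48, so Y = 1671.48/0.36 = 4643

Y = 4643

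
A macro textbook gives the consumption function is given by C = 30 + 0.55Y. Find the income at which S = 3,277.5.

S = Y − C = -30 + 0.45Y
-30 + 0.45Y = 3277.5, so 0.45Y = 3307.5 and Y = 7350

Y = 7350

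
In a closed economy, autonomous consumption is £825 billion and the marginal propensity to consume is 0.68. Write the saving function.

S = -825 + 0.32Y

S = Y − C = Y − (825 + 0.68Y) = -825 + (1 − 0.68)Y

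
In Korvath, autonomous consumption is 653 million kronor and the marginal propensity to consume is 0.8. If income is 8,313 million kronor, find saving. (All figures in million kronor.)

C = 653 + 0.8(8313) = 653 + 6650.4 = 7303.4
S = Y − C = 8313 − 7303.4 = 1009.6

S = 1009.6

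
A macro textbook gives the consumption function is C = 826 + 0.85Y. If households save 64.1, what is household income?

Y = 5934

S = Y − C = -826 + 0.15Y
-826 + 0.15Y = 64.1, so 0.15Y = 890.1 and Y = 5934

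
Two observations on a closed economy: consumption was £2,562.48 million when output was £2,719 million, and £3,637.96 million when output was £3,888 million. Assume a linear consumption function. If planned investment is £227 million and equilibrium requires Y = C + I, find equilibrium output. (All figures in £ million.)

Y = 3600

MPC = (3637.96 − 2562.48)/(3888 − 2719) = 1075.48/1169 = 0.92
a = 2562.48 − 0.92(2719) = 61
Equilibrium: Y = 61 + 0.92Y + 227
0.08Y = 288, so Y = 288/0.08 = 3600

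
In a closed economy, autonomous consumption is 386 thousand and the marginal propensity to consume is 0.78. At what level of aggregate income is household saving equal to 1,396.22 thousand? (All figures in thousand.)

S = Y − C = -386 + 0.22Y
-386 + 0.22Y = 1396.22, so 0.22Y = 1782.22 and Y = 8101

Y = 8101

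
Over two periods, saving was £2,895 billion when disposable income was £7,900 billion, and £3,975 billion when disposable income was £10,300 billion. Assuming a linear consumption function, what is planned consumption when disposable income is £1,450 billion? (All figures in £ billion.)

MPS = ΔS/ΔY = (3975 − 2895)/(10300 − 7900) = 1080/2400 = 0.45
MPC = 1 − MPS = 0.55
Autonomous saving = 2895 − 0.45(7900) = -660, so a = 660
C = 660 + 0.55(1450) = 660 + 797.5 = 1457.5

C = 1457.5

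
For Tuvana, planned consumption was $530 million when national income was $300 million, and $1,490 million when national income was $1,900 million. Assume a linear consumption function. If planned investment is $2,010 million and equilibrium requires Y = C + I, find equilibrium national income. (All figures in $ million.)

MPC = (1490 − 530)/(1900 − 300) = 960/1600 = 0.6
a = 530 − 0.6(300) = 350
Equilibrium: Y = 350 + 0.6Y + 2010
0.4Y = 2360, so Y = 2360/0.4 = 5900

Y = 5900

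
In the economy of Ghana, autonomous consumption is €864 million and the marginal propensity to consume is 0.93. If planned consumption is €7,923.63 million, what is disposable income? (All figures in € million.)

Y = 7591

864 + 0.93Y = 7923.63
0.93Y = 7059.63, so Y = 7059.63/0.93 = 7591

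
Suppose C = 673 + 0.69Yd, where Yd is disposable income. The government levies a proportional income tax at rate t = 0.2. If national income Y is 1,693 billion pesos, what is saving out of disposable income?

Yd = (1 − 0.2)(1693) = 0.8(1693) = 1354.4
C = 673 + 0.69(1354.4) = 673 + 934.536 = 1607.536
S = Yd − C = 1354.4 − 1607.536 = -253.136

S = -253.136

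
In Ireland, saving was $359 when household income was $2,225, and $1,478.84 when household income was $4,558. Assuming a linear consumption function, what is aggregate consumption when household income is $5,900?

MPS = ΔS/ΔY = (1478.84 − 359)/(4558 − 2225) = 1119.84/2333 = 0.48
MPC = 1 − MPS = 0.52
Autonomous saving = 359 − 0.48(2225) = -709, so a = 709
C = 709 + 0.52(5900) = 709 + 3068 = 3777

C = 3777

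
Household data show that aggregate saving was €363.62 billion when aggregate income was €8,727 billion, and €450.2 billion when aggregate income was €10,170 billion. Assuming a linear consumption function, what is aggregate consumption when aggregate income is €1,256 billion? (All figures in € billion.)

MPS = ΔS/ΔY = (450.2 − 363.62)/(10170 − 8727) = 86.58/1443 = 0.06
MPC = 1 − MPS = 0.94
Autonomous saving = 363.62 − 0.06(8727) = -160, so a = 160
C = 160 + 0.94(1256) = 160 + 1180.64 = 1340.64

C = 1340.64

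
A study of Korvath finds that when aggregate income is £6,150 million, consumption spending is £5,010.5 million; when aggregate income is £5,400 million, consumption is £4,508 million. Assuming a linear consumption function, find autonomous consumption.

MPC = ΔC/ΔY = (5010.5 − 4508)/(6150 − 5400) = 502.5/750 = 0.67
a = C − MPC·Y = 4508 − 0.67(5400) = 4508 − 3618 = 890

a = 890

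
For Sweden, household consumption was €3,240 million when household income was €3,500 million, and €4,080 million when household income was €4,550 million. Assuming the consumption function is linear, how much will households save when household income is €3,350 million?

MPC = (4080 − 3240)/(4550 − 3500) = 840/1050 = 0.8
a = 3240 − 0.8(3500) = 3240 − 2800 = 440
C = 440 + 0.8(3350) = 3120
S = 3350 − 3120 = 230

S = 230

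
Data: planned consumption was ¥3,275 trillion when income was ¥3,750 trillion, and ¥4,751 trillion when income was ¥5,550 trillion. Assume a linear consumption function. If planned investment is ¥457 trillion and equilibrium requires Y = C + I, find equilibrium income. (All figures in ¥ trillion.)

Y = 3650

MPC = (4751 − 3275)/(5550 − 3750) = 1476/1800 = 0.82
a = 3275 − 0.82(3750) = 200
Equilibrium: Y = 200 + 0.82Y + 457
0.18Y = 657, so Y = 657/0.18 = 3650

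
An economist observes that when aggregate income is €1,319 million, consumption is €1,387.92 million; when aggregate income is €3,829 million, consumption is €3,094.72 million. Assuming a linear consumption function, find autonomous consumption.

a = 491

MPC = ΔC/ΔY = (3094.72 − 1387.92)/(3829 − 1319) = 1706.8/2510 = 0.68
a = C − MPC·Y = 1387.92 − 0.68(1319) = 1387.92 − 896.92 = 491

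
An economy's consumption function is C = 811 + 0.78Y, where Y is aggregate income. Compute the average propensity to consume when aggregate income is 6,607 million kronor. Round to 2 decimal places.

APC = 0.90

C = 811 + 0.78(6607) = 5964.46
APC = C/Y = 5964.46/6607 = 0.90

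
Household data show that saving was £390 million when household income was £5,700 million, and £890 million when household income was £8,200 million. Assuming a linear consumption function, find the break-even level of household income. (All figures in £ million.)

Y = 3750

MPS = ΔS/ΔY = (890 − 390)/(8200 − 5700) = 500/2500 = 0.2
MPC = 1 − MPS = 0.8
From S(5700) = 390: −a + 0.2(5700) = 390, so a = 1140 − 390 = 750
Break-even (S = 0): Y = a/MPS = 750/0.2 = 3750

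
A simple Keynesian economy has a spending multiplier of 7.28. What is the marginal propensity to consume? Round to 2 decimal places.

k = 1/(1 − MPC), so 1 − MPC = 1/k = 1/7.28 = 0.1374
MPC = 1 − 0.1374 = 0.86

MPC = 0.86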